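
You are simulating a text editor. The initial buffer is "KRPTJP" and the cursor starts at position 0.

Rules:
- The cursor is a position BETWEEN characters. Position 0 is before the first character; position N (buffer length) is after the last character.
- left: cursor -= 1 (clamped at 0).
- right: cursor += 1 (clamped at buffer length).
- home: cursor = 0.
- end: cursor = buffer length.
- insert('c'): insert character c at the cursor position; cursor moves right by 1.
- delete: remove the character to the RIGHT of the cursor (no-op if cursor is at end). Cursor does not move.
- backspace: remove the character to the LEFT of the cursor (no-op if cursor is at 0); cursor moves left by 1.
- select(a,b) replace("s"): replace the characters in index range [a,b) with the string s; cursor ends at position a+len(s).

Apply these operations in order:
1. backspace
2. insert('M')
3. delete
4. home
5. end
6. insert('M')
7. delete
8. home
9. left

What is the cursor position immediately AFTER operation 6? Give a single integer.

After op 1 (backspace): buf='KRPTJP' cursor=0
After op 2 (insert('M')): buf='MKRPTJP' cursor=1
After op 3 (delete): buf='MRPTJP' cursor=1
After op 4 (home): buf='MRPTJP' cursor=0
After op 5 (end): buf='MRPTJP' cursor=6
After op 6 (insert('M')): buf='MRPTJPM' cursor=7

Answer: 7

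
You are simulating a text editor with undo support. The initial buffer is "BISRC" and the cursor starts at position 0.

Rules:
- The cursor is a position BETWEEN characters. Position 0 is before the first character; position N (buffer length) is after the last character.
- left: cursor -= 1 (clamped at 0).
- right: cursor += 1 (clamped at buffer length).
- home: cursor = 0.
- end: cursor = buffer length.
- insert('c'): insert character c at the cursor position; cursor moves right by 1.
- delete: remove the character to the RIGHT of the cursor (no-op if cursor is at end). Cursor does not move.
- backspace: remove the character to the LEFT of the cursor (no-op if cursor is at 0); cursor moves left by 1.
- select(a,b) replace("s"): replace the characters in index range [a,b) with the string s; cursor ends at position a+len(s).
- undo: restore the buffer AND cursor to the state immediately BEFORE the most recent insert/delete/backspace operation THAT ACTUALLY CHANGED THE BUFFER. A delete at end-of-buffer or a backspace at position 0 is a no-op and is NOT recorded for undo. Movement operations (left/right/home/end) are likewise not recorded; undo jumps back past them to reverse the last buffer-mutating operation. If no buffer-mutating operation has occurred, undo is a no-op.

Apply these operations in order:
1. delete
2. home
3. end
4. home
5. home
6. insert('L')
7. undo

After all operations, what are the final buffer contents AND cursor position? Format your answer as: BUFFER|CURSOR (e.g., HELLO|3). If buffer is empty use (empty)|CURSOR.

After op 1 (delete): buf='ISRC' cursor=0
After op 2 (home): buf='ISRC' cursor=0
After op 3 (end): buf='ISRC' cursor=4
After op 4 (home): buf='ISRC' cursor=0
After op 5 (home): buf='ISRC' cursor=0
After op 6 (insert('L')): buf='LISRC' cursor=1
After op 7 (undo): buf='ISRC' cursor=0

Answer: ISRC|0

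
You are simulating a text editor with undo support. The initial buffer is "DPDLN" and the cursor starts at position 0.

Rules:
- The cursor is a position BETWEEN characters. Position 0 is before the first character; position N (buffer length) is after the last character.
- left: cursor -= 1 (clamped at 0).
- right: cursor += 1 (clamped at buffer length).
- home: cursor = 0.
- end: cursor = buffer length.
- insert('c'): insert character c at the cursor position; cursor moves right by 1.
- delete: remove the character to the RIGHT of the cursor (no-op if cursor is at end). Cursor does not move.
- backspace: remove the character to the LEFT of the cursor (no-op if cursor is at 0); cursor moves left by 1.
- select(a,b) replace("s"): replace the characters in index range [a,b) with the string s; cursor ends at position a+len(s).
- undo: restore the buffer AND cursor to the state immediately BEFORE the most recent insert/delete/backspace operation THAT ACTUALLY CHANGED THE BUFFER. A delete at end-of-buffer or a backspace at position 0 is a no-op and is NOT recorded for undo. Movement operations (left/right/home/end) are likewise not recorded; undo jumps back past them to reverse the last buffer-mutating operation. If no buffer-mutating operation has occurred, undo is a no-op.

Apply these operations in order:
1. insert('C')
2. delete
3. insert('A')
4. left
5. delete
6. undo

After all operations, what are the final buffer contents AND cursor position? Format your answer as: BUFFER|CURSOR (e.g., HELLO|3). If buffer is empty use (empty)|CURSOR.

After op 1 (insert('C')): buf='CDPDLN' cursor=1
After op 2 (delete): buf='CPDLN' cursor=1
After op 3 (insert('A')): buf='CAPDLN' cursor=2
After op 4 (left): buf='CAPDLN' cursor=1
After op 5 (delete): buf='CPDLN' cursor=1
After op 6 (undo): buf='CAPDLN' cursor=1

Answer: CAPDLN|1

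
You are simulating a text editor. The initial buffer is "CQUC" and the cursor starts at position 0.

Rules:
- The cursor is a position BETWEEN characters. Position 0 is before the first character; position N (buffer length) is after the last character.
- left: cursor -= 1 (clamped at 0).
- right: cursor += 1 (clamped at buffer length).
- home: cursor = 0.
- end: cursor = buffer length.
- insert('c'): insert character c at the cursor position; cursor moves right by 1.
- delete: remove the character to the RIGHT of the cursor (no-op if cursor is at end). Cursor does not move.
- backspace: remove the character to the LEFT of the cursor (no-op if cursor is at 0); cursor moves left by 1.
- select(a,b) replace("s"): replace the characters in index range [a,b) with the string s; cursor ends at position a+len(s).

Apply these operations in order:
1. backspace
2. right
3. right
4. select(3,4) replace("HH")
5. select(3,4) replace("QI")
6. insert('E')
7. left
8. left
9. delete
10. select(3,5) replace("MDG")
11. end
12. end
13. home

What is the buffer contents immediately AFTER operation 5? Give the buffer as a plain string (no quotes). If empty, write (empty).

Answer: CQUQIH

Derivation:
After op 1 (backspace): buf='CQUC' cursor=0
After op 2 (right): buf='CQUC' cursor=1
After op 3 (right): buf='CQUC' cursor=2
After op 4 (select(3,4) replace("HH")): buf='CQUHH' cursor=5
After op 5 (select(3,4) replace("QI")): buf='CQUQIH' cursor=5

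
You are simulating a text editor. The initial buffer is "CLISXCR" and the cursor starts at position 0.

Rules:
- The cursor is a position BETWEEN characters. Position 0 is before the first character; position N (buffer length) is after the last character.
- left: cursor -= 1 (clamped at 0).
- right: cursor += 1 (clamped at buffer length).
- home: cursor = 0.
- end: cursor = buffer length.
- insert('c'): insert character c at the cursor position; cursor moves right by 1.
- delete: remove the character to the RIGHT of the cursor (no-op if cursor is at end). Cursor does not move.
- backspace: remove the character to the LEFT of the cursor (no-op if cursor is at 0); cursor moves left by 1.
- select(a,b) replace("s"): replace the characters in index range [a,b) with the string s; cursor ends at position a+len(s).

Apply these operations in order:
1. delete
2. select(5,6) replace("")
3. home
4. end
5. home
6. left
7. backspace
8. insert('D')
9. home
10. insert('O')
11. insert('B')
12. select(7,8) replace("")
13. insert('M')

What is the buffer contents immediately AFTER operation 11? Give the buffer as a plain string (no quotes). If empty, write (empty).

Answer: OBDLISXC

Derivation:
After op 1 (delete): buf='LISXCR' cursor=0
After op 2 (select(5,6) replace("")): buf='LISXC' cursor=5
After op 3 (home): buf='LISXC' cursor=0
After op 4 (end): buf='LISXC' cursor=5
After op 5 (home): buf='LISXC' cursor=0
After op 6 (left): buf='LISXC' cursor=0
After op 7 (backspace): buf='LISXC' cursor=0
After op 8 (insert('D')): buf='DLISXC' cursor=1
After op 9 (home): buf='DLISXC' cursor=0
After op 10 (insert('O')): buf='ODLISXC' cursor=1
After op 11 (insert('B')): buf='OBDLISXC' cursor=2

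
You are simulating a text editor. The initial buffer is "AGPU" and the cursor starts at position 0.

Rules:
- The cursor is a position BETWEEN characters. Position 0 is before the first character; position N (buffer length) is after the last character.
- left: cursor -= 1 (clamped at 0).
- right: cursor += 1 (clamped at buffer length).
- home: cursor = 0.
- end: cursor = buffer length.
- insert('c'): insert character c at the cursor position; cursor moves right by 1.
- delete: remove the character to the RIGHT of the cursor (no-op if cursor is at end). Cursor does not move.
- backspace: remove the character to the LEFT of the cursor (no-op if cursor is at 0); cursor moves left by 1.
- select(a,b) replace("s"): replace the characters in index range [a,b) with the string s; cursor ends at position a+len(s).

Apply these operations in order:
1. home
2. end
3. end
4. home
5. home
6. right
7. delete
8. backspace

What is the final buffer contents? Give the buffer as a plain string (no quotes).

After op 1 (home): buf='AGPU' cursor=0
After op 2 (end): buf='AGPU' cursor=4
After op 3 (end): buf='AGPU' cursor=4
After op 4 (home): buf='AGPU' cursor=0
After op 5 (home): buf='AGPU' cursor=0
After op 6 (right): buf='AGPU' cursor=1
After op 7 (delete): buf='APU' cursor=1
After op 8 (backspace): buf='PU' cursor=0

Answer: PU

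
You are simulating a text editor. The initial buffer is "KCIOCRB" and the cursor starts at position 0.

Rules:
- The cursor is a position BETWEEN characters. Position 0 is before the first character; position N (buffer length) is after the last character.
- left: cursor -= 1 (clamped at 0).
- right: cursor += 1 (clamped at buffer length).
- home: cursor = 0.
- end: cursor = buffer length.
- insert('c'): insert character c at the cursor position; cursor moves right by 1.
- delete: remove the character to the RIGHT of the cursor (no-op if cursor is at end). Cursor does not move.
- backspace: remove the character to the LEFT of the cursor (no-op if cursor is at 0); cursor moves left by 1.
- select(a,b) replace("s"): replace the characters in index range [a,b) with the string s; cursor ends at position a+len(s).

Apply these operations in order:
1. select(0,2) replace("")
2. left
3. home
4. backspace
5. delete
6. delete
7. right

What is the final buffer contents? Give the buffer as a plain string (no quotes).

Answer: CRB

Derivation:
After op 1 (select(0,2) replace("")): buf='IOCRB' cursor=0
After op 2 (left): buf='IOCRB' cursor=0
After op 3 (home): buf='IOCRB' cursor=0
After op 4 (backspace): buf='IOCRB' cursor=0
After op 5 (delete): buf='OCRB' cursor=0
After op 6 (delete): buf='CRB' cursor=0
After op 7 (right): buf='CRB' cursor=1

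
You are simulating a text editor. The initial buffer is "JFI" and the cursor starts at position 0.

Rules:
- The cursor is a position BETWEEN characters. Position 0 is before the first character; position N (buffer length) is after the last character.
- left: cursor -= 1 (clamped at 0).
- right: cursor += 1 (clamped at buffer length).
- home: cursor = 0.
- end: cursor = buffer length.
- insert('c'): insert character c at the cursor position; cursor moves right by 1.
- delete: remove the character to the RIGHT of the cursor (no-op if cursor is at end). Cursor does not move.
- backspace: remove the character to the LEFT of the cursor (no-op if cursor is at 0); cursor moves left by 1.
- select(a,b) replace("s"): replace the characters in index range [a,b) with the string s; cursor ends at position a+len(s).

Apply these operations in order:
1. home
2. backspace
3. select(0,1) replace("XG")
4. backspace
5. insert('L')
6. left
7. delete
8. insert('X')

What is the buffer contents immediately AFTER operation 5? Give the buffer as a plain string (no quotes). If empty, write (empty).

After op 1 (home): buf='JFI' cursor=0
After op 2 (backspace): buf='JFI' cursor=0
After op 3 (select(0,1) replace("XG")): buf='XGFI' cursor=2
After op 4 (backspace): buf='XFI' cursor=1
After op 5 (insert('L')): buf='XLFI' cursor=2

Answer: XLFI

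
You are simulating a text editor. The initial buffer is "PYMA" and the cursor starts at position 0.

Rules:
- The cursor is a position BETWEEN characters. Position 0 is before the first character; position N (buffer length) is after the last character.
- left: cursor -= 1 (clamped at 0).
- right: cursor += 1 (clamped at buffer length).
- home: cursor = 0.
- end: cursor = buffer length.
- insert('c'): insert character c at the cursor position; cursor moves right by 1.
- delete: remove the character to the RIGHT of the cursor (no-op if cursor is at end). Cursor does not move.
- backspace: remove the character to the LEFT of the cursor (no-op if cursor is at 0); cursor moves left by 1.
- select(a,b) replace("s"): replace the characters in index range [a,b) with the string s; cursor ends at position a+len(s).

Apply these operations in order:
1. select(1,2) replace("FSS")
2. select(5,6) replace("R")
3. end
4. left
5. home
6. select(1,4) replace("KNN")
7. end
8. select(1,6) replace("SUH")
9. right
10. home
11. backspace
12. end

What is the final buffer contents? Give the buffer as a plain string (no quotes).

Answer: PSUH

Derivation:
After op 1 (select(1,2) replace("FSS")): buf='PFSSMA' cursor=4
After op 2 (select(5,6) replace("R")): buf='PFSSMR' cursor=6
After op 3 (end): buf='PFSSMR' cursor=6
After op 4 (left): buf='PFSSMR' cursor=5
After op 5 (home): buf='PFSSMR' cursor=0
After op 6 (select(1,4) replace("KNN")): buf='PKNNMR' cursor=4
After op 7 (end): buf='PKNNMR' cursor=6
After op 8 (select(1,6) replace("SUH")): buf='PSUH' cursor=4
After op 9 (right): buf='PSUH' cursor=4
After op 10 (home): buf='PSUH' cursor=0
After op 11 (backspace): buf='PSUH' cursor=0
After op 12 (end): buf='PSUH' cursor=4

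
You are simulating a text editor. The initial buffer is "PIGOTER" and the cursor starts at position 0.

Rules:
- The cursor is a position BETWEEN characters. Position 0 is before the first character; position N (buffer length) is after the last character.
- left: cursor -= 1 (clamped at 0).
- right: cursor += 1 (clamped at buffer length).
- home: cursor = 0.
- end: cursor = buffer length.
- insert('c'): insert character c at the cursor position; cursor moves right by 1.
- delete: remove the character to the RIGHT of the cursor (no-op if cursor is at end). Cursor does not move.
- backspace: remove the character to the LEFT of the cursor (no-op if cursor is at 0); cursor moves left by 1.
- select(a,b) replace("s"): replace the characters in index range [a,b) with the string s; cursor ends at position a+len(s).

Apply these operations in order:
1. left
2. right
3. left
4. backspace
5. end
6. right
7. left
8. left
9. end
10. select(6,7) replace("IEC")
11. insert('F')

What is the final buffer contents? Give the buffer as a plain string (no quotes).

Answer: PIGOTEIECF

Derivation:
After op 1 (left): buf='PIGOTER' cursor=0
After op 2 (right): buf='PIGOTER' cursor=1
After op 3 (left): buf='PIGOTER' cursor=0
After op 4 (backspace): buf='PIGOTER' cursor=0
After op 5 (end): buf='PIGOTER' cursor=7
After op 6 (right): buf='PIGOTER' cursor=7
After op 7 (left): buf='PIGOTER' cursor=6
After op 8 (left): buf='PIGOTER' cursor=5
After op 9 (end): buf='PIGOTER' cursor=7
After op 10 (select(6,7) replace("IEC")): buf='PIGOTEIEC' cursor=9
After op 11 (insert('F')): buf='PIGOTEIECF' cursor=10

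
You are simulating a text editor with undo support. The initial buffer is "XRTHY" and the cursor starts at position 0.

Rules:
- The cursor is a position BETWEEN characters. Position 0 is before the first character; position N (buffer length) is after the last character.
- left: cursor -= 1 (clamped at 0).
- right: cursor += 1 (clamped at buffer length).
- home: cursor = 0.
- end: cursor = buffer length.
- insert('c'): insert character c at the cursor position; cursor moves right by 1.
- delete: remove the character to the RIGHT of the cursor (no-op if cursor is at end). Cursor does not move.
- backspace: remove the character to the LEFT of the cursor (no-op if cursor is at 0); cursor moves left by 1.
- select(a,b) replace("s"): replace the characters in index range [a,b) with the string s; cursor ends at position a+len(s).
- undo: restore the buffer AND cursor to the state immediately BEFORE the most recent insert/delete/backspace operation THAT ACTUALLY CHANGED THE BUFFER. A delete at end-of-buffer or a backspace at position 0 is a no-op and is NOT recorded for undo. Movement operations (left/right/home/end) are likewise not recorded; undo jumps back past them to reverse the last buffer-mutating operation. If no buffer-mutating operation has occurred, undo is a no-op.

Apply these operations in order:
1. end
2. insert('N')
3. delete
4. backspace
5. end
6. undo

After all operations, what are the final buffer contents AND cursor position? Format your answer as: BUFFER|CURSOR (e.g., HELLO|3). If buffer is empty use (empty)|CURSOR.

After op 1 (end): buf='XRTHY' cursor=5
After op 2 (insert('N')): buf='XRTHYN' cursor=6
After op 3 (delete): buf='XRTHYN' cursor=6
After op 4 (backspace): buf='XRTHY' cursor=5
After op 5 (end): buf='XRTHY' cursor=5
After op 6 (undo): buf='XRTHYN' cursor=6

Answer: XRTHYN|6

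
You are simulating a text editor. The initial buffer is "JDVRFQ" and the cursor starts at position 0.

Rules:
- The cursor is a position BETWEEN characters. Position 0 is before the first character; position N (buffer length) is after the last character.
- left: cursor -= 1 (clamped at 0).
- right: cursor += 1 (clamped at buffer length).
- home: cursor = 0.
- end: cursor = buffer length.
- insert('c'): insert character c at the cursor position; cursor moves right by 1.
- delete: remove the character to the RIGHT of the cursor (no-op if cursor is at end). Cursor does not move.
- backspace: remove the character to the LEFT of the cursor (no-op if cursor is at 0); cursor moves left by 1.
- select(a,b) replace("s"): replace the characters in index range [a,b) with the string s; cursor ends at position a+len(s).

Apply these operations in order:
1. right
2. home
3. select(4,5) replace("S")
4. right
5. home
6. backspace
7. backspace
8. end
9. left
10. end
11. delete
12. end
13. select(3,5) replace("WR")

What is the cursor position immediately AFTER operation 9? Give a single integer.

After op 1 (right): buf='JDVRFQ' cursor=1
After op 2 (home): buf='JDVRFQ' cursor=0
After op 3 (select(4,5) replace("S")): buf='JDVRSQ' cursor=5
After op 4 (right): buf='JDVRSQ' cursor=6
After op 5 (home): buf='JDVRSQ' cursor=0
After op 6 (backspace): buf='JDVRSQ' cursor=0
After op 7 (backspace): buf='JDVRSQ' cursor=0
After op 8 (end): buf='JDVRSQ' cursor=6
After op 9 (left): buf='JDVRSQ' cursor=5

Answer: 5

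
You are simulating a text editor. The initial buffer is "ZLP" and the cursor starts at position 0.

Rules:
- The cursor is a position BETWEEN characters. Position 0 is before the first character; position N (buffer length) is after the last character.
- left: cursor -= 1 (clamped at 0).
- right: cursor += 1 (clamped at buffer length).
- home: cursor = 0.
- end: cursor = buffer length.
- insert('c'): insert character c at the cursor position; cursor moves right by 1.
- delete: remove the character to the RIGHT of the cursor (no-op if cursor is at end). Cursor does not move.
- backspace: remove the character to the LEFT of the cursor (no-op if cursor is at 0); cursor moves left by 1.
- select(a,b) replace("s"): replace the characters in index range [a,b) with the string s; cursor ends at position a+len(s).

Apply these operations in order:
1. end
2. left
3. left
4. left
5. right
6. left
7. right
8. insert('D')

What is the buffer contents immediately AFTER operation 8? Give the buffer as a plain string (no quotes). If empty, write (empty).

After op 1 (end): buf='ZLP' cursor=3
After op 2 (left): buf='ZLP' cursor=2
After op 3 (left): buf='ZLP' cursor=1
After op 4 (left): buf='ZLP' cursor=0
After op 5 (right): buf='ZLP' cursor=1
After op 6 (left): buf='ZLP' cursor=0
After op 7 (right): buf='ZLP' cursor=1
After op 8 (insert('D')): buf='ZDLP' cursor=2

Answer: ZDLP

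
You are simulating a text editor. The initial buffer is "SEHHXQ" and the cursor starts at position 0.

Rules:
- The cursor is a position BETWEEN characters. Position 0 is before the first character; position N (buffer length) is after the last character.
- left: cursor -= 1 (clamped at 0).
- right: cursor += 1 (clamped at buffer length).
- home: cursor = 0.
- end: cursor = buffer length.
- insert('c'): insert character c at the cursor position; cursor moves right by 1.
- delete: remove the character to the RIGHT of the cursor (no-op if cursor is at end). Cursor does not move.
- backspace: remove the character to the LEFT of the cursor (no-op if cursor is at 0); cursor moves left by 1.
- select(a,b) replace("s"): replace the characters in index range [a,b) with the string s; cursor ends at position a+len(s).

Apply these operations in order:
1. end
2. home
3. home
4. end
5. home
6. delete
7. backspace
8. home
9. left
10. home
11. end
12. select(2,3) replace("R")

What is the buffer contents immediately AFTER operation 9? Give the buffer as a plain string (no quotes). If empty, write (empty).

After op 1 (end): buf='SEHHXQ' cursor=6
After op 2 (home): buf='SEHHXQ' cursor=0
After op 3 (home): buf='SEHHXQ' cursor=0
After op 4 (end): buf='SEHHXQ' cursor=6
After op 5 (home): buf='SEHHXQ' cursor=0
After op 6 (delete): buf='EHHXQ' cursor=0
After op 7 (backspace): buf='EHHXQ' cursor=0
After op 8 (home): buf='EHHXQ' cursor=0
After op 9 (left): buf='EHHXQ' cursor=0

Answer: EHHXQ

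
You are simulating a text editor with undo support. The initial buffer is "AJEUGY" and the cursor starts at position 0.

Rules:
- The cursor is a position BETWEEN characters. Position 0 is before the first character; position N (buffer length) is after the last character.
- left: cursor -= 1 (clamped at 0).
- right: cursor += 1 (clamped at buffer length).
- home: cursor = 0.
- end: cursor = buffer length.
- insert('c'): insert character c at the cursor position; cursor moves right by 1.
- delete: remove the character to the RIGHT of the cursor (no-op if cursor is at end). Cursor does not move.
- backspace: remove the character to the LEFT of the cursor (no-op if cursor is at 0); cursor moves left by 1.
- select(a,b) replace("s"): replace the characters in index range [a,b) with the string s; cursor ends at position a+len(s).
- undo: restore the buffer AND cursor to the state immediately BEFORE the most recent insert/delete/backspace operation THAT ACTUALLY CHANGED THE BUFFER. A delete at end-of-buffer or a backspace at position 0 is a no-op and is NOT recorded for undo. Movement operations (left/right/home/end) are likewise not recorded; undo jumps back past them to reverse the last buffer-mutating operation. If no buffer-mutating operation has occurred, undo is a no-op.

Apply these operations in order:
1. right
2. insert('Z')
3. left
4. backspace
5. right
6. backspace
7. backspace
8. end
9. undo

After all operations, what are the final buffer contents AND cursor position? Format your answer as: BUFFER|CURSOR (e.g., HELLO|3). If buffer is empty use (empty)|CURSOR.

Answer: ZJEUGY|1

Derivation:
After op 1 (right): buf='AJEUGY' cursor=1
After op 2 (insert('Z')): buf='AZJEUGY' cursor=2
After op 3 (left): buf='AZJEUGY' cursor=1
After op 4 (backspace): buf='ZJEUGY' cursor=0
After op 5 (right): buf='ZJEUGY' cursor=1
After op 6 (backspace): buf='JEUGY' cursor=0
After op 7 (backspace): buf='JEUGY' cursor=0
After op 8 (end): buf='JEUGY' cursor=5
After op 9 (undo): buf='ZJEUGY' cursor=1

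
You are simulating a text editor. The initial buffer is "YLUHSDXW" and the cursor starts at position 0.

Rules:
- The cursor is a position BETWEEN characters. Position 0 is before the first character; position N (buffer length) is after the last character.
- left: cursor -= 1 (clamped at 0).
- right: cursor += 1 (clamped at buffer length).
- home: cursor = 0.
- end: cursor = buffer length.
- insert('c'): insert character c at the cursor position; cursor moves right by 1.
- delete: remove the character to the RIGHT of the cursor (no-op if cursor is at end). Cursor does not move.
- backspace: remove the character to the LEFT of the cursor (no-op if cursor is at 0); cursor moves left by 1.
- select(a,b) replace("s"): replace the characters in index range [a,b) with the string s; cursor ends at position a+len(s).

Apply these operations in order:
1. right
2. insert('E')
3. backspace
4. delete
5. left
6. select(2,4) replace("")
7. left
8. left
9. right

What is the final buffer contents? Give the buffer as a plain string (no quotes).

After op 1 (right): buf='YLUHSDXW' cursor=1
After op 2 (insert('E')): buf='YELUHSDXW' cursor=2
After op 3 (backspace): buf='YLUHSDXW' cursor=1
After op 4 (delete): buf='YUHSDXW' cursor=1
After op 5 (left): buf='YUHSDXW' cursor=0
After op 6 (select(2,4) replace("")): buf='YUDXW' cursor=2
After op 7 (left): buf='YUDXW' cursor=1
After op 8 (left): buf='YUDXW' cursor=0
After op 9 (right): buf='YUDXW' cursor=1

Answer: YUDXW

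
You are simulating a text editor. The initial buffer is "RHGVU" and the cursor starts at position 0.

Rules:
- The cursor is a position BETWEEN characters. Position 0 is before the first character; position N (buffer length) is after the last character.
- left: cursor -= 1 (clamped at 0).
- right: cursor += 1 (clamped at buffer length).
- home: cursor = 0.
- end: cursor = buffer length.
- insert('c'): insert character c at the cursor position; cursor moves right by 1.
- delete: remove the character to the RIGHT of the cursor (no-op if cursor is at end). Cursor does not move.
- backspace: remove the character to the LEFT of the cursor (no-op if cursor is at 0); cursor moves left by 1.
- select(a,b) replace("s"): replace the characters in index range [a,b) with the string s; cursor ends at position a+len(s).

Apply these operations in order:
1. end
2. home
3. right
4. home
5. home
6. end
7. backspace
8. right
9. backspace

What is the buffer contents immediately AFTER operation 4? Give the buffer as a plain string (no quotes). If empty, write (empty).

After op 1 (end): buf='RHGVU' cursor=5
After op 2 (home): buf='RHGVU' cursor=0
After op 3 (right): buf='RHGVU' cursor=1
After op 4 (home): buf='RHGVU' cursor=0

Answer: RHGVU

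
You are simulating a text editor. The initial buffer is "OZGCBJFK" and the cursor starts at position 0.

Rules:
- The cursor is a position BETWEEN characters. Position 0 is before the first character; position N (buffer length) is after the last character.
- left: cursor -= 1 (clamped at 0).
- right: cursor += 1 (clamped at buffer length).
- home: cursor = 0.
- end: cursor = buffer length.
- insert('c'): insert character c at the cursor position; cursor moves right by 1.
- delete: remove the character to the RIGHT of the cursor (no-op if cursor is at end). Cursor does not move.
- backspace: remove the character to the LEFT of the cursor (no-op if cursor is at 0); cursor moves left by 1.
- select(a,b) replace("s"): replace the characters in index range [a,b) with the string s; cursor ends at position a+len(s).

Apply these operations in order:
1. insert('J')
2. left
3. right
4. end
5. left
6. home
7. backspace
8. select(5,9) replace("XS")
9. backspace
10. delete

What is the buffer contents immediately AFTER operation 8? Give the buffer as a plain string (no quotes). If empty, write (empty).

Answer: JOZGCXS

Derivation:
After op 1 (insert('J')): buf='JOZGCBJFK' cursor=1
After op 2 (left): buf='JOZGCBJFK' cursor=0
After op 3 (right): buf='JOZGCBJFK' cursor=1
After op 4 (end): buf='JOZGCBJFK' cursor=9
After op 5 (left): buf='JOZGCBJFK' cursor=8
After op 6 (home): buf='JOZGCBJFK' cursor=0
After op 7 (backspace): buf='JOZGCBJFK' cursor=0
After op 8 (select(5,9) replace("XS")): buf='JOZGCXS' cursor=7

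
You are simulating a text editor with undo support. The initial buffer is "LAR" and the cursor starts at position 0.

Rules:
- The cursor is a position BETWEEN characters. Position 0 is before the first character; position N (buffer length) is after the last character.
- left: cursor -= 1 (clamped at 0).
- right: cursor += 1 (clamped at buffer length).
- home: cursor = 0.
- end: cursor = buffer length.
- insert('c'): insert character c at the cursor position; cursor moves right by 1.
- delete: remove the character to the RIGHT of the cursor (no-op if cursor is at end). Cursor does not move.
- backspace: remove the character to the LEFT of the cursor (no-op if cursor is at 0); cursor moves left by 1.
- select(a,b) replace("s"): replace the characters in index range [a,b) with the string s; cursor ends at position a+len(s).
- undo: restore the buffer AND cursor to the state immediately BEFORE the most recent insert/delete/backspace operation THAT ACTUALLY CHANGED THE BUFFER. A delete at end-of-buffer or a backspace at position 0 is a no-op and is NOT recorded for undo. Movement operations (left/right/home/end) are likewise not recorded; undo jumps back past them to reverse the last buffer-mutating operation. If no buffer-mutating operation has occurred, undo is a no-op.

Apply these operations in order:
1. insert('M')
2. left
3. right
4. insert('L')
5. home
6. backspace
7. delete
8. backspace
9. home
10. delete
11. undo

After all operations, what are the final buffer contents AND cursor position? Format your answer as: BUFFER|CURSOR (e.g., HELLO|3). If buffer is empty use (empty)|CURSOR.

After op 1 (insert('M')): buf='MLAR' cursor=1
After op 2 (left): buf='MLAR' cursor=0
After op 3 (right): buf='MLAR' cursor=1
After op 4 (insert('L')): buf='MLLAR' cursor=2
After op 5 (home): buf='MLLAR' cursor=0
After op 6 (backspace): buf='MLLAR' cursor=0
After op 7 (delete): buf='LLAR' cursor=0
After op 8 (backspace): buf='LLAR' cursor=0
After op 9 (home): buf='LLAR' cursor=0
After op 10 (delete): buf='LAR' cursor=0
After op 11 (undo): buf='LLAR' cursor=0

Answer: LLAR|0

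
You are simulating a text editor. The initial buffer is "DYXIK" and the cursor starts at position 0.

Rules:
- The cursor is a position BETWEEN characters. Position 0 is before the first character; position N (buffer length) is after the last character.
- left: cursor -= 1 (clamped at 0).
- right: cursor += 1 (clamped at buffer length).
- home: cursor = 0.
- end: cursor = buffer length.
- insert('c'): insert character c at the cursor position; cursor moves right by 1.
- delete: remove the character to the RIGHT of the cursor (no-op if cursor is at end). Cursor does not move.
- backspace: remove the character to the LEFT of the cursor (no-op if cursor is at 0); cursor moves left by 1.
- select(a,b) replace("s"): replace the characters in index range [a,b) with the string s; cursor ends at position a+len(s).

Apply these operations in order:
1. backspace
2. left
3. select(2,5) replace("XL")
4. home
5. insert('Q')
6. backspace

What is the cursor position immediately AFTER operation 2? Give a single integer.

Answer: 0

Derivation:
After op 1 (backspace): buf='DYXIK' cursor=0
After op 2 (left): buf='DYXIK' cursor=0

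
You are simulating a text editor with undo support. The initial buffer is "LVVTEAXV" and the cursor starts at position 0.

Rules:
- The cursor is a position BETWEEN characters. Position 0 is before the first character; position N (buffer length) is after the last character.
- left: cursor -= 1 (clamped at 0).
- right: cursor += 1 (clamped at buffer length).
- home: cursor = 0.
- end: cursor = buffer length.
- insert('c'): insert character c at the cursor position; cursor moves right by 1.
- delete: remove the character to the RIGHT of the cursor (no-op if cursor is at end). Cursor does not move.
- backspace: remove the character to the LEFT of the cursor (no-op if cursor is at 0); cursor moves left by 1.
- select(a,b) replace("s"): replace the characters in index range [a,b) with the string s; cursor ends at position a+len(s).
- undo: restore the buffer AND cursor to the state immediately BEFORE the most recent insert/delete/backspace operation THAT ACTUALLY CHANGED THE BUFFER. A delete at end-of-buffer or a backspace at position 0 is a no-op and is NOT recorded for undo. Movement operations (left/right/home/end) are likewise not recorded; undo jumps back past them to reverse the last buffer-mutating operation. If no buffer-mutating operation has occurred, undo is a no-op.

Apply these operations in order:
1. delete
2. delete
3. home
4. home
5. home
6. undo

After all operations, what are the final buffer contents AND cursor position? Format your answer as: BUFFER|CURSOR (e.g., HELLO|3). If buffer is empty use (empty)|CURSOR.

After op 1 (delete): buf='VVTEAXV' cursor=0
After op 2 (delete): buf='VTEAXV' cursor=0
After op 3 (home): buf='VTEAXV' cursor=0
After op 4 (home): buf='VTEAXV' cursor=0
After op 5 (home): buf='VTEAXV' cursor=0
After op 6 (undo): buf='VVTEAXV' cursor=0

Answer: VVTEAXV|0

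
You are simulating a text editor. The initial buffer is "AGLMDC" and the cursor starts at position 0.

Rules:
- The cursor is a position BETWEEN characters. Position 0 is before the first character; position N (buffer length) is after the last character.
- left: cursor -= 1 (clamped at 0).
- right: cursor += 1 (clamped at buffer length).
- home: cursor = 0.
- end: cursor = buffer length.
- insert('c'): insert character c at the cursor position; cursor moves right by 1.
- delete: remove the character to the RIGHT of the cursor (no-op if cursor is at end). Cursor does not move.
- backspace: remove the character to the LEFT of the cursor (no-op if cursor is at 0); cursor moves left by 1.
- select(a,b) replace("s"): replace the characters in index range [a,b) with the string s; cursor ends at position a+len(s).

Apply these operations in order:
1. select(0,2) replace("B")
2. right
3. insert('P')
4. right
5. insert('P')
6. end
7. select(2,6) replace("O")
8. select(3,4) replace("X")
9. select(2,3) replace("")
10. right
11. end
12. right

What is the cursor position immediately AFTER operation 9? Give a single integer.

Answer: 2

Derivation:
After op 1 (select(0,2) replace("B")): buf='BLMDC' cursor=1
After op 2 (right): buf='BLMDC' cursor=2
After op 3 (insert('P')): buf='BLPMDC' cursor=3
After op 4 (right): buf='BLPMDC' cursor=4
After op 5 (insert('P')): buf='BLPMPDC' cursor=5
After op 6 (end): buf='BLPMPDC' cursor=7
After op 7 (select(2,6) replace("O")): buf='BLOC' cursor=3
After op 8 (select(3,4) replace("X")): buf='BLOX' cursor=4
After op 9 (select(2,3) replace("")): buf='BLX' cursor=2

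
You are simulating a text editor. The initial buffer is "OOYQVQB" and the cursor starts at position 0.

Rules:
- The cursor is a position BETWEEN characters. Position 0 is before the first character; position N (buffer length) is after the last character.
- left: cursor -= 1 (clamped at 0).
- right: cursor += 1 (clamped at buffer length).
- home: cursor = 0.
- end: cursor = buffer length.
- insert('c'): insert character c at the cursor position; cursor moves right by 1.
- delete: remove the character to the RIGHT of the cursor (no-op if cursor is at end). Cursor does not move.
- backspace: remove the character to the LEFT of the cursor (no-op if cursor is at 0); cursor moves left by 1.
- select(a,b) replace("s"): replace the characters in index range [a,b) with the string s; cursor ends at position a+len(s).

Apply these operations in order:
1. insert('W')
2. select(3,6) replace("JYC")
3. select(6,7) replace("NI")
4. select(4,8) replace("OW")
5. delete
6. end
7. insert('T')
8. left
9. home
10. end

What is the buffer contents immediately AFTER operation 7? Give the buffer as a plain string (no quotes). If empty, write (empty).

After op 1 (insert('W')): buf='WOOYQVQB' cursor=1
After op 2 (select(3,6) replace("JYC")): buf='WOOJYCQB' cursor=6
After op 3 (select(6,7) replace("NI")): buf='WOOJYCNIB' cursor=8
After op 4 (select(4,8) replace("OW")): buf='WOOJOWB' cursor=6
After op 5 (delete): buf='WOOJOW' cursor=6
After op 6 (end): buf='WOOJOW' cursor=6
After op 7 (insert('T')): buf='WOOJOWT' cursor=7

Answer: WOOJOWT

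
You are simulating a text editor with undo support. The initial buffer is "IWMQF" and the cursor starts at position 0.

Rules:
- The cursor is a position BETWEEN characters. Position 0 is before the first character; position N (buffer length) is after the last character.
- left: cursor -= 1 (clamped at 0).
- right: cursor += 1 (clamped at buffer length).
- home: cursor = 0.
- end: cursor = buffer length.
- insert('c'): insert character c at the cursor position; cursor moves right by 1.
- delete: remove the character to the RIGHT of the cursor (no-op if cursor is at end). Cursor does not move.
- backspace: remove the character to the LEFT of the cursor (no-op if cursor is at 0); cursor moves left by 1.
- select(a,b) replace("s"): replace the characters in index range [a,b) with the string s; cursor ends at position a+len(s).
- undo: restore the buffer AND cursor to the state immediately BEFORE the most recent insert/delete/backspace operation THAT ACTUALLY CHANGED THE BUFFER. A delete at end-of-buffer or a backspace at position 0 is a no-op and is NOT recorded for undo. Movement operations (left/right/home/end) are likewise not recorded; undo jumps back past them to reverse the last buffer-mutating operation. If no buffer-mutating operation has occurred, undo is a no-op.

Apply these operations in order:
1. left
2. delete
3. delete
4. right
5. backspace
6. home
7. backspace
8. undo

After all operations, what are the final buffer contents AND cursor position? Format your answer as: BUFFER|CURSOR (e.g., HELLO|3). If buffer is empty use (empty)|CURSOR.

After op 1 (left): buf='IWMQF' cursor=0
After op 2 (delete): buf='WMQF' cursor=0
After op 3 (delete): buf='MQF' cursor=0
After op 4 (right): buf='MQF' cursor=1
After op 5 (backspace): buf='QF' cursor=0
After op 6 (home): buf='QF' cursor=0
After op 7 (backspace): buf='QF' cursor=0
After op 8 (undo): buf='MQF' cursor=1

Answer: MQF|1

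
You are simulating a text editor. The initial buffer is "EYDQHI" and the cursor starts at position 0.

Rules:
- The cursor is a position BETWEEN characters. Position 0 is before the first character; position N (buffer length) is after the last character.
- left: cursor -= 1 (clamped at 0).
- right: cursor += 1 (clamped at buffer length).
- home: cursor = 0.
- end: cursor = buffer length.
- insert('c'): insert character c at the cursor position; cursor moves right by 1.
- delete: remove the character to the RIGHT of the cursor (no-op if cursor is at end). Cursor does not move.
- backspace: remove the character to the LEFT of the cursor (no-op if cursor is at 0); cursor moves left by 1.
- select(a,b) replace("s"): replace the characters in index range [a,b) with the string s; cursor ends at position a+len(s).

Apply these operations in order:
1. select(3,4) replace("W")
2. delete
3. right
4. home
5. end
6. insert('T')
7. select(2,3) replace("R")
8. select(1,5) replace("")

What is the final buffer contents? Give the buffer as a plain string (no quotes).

After op 1 (select(3,4) replace("W")): buf='EYDWHI' cursor=4
After op 2 (delete): buf='EYDWI' cursor=4
After op 3 (right): buf='EYDWI' cursor=5
After op 4 (home): buf='EYDWI' cursor=0
After op 5 (end): buf='EYDWI' cursor=5
After op 6 (insert('T')): buf='EYDWIT' cursor=6
After op 7 (select(2,3) replace("R")): buf='EYRWIT' cursor=3
After op 8 (select(1,5) replace("")): buf='ET' cursor=1

Answer: ET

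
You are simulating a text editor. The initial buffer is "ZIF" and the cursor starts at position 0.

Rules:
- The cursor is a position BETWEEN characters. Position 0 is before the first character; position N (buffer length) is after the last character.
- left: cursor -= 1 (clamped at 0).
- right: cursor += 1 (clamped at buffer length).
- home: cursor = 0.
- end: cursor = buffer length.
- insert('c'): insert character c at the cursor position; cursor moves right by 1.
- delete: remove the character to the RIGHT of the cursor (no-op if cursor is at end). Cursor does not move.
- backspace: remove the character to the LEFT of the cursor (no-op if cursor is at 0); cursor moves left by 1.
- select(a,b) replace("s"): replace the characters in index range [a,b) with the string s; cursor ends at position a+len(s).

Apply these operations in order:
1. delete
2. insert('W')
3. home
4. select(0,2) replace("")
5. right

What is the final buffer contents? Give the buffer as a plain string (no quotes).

Answer: F

Derivation:
After op 1 (delete): buf='IF' cursor=0
After op 2 (insert('W')): buf='WIF' cursor=1
After op 3 (home): buf='WIF' cursor=0
After op 4 (select(0,2) replace("")): buf='F' cursor=0
After op 5 (right): buf='F' cursor=1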